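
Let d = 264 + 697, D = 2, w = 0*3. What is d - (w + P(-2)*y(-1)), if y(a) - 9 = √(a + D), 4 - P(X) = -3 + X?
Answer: 871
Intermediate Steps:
w = 0
P(X) = 7 - X (P(X) = 4 - (-3 + X) = 4 + (3 - X) = 7 - X)
d = 961
y(a) = 9 + √(2 + a) (y(a) = 9 + √(a + 2) = 9 + √(2 + a))
d - (w + P(-2)*y(-1)) = 961 - (0 + (7 - 1*(-2))*(9 + √(2 - 1))) = 961 - (0 + (7 + 2)*(9 + √1)) = 961 - (0 + 9*(9 + 1)) = 961 - (0 + 9*10) = 961 - (0 + 90) = 961 - 1*90 = 961 - 90 = 871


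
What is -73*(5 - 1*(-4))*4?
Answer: -2628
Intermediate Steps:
-73*(5 - 1*(-4))*4 = -73*(5 + 4)*4 = -657*4 = -73*36 = -2628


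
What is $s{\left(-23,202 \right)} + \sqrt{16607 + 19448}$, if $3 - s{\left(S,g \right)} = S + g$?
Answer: $-176 + \sqrt{36055} \approx 13.882$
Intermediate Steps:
$s{\left(S,g \right)} = 3 - S - g$ ($s{\left(S,g \right)} = 3 - \left(S + g\right) = 3 - S - g$)
$s{\left(-23,202 \right)} + \sqrt{16607 + 19448} = \left(3 - -23 - 202\right) + \sqrt{16607 + 19448} = \left(3 + 23 - 202\right) + \sqrt{36055} = -176 + \sqrt{36055}$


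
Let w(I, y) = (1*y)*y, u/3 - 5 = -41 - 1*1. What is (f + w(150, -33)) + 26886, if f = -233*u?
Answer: 53838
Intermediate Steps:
u = -111 (u = 15 + 3*(-41 - 1*1) = 15 + 3*(-41 - 1) = 15 + 3*(-42) = 15 - 126 = -111)
f = 25863 (f = -233*(-111) = 25863)
w(I, y) = y² (w(I, y) = y*y = y²)
(f + w(150, -33)) + 26886 = (25863 + (-33)²) + 26886 = (25863 + 1089) + 26886 = 26952 + 26886 = 53838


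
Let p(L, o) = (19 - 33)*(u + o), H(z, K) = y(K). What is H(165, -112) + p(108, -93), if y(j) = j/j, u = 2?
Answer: 1275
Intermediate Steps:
y(j) = 1
H(z, K) = 1
p(L, o) = -28 - 14*o (p(L, o) = (19 - 33)*(2 + o) = -14*(2 + o) = -28 - 14*o)
H(165, -112) + p(108, -93) = 1 + (-28 - 14*(-93)) = 1 + (-28 + 1302) = 1 + 1274 = 1275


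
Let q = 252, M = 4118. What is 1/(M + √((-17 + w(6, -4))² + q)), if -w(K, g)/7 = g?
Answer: 4118/16957551 - √373/16957551 ≈ 0.00024170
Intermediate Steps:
w(K, g) = -7*g
1/(M + √((-17 + w(6, -4))² + q)) = 1/(4118 + √((-17 - 7*(-4))² + 252)) = 1/(4118 + √((-17 + 28)² + 252)) = 1/(4118 + √(11² + 252)) = 1/(4118 + √(121 + 252)) = 1/(4118 + √373)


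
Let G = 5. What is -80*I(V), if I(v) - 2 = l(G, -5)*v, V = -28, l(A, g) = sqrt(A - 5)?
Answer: -160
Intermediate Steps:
l(A, g) = sqrt(-5 + A)
I(v) = 2 (I(v) = 2 + sqrt(-5 + 5)*v = 2 + sqrt(0)*v = 2 + 0*v = 2 + 0 = 2)
-80*I(V) = -80*2 = -160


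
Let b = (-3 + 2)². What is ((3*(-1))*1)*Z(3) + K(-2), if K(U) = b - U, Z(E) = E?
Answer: -6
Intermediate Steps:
b = 1 (b = (-1)² = 1)
K(U) = 1 - U
((3*(-1))*1)*Z(3) + K(-2) = ((3*(-1))*1)*3 + (1 - 1*(-2)) = -3*1*3 + (1 + 2) = -3*3 + 3 = -9 + 3 = -6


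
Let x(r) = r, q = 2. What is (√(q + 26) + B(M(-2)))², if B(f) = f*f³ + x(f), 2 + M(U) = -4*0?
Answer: 224 + 56*√7 ≈ 372.16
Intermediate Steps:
M(U) = -2 (M(U) = -2 - 4*0 = -2 + 0 = -2)
B(f) = f + f⁴ (B(f) = f*f³ + f = f⁴ + f = f + f⁴)
(√(q + 26) + B(M(-2)))² = (√(2 + 26) + (-2 + (-2)⁴))² = (√28 + (-2 + 16))² = (2*√7 + 14)² = (14 + 2*√7)²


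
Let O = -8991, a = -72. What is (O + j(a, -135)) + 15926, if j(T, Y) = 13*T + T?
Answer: 5927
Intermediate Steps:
j(T, Y) = 14*T
(O + j(a, -135)) + 15926 = (-8991 + 14*(-72)) + 15926 = (-8991 - 1008) + 15926 = -9999 + 15926 = 5927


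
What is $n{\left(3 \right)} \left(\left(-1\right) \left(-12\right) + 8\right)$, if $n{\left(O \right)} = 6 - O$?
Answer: $60$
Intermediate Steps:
$n{\left(3 \right)} \left(\left(-1\right) \left(-12\right) + 8\right) = \left(6 - 3\right) \left(\left(-1\right) \left(-12\right) + 8\right) = \left(6 - 3\right) \left(12 + 8\right) = 3 \cdot 20 = 60$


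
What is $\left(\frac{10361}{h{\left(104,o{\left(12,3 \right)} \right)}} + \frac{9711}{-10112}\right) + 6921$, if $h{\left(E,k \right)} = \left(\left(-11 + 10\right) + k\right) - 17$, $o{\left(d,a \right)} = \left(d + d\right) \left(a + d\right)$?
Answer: $\frac{12018185627}{1729152} \approx 6950.3$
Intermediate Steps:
$o{\left(d,a \right)} = 2 d \left(a + d\right)$
$h{\left(E,k \right)} = -18 + k$ ($h{\left(E,k \right)} = \left(-1 + k\right) - 17 = -18 + k$)
$\left(\frac{10361}{h{\left(104,o{\left(12,3 \right)} \right)}} + \frac{9711}{-10112}\right) + 6921 = \left(\frac{10361}{-18 + 2 \cdot 12 \left(3 + 12\right)} + \frac{9711}{-10112}\right) + 6921 = \left(\frac{10361}{-18 + 2 \cdot 12 \cdot 15} + 9711 \left(- \frac{1}{10112}\right)\right) + 6921 = \left(\frac{10361}{-18 + 360} - \frac{9711}{10112}\right) + 6921 = \left(\frac{10361}{342} - \frac{9711}{10112}\right) + 6921 = \frac{50724635}{1729152} + 6921 = \frac{12018185627}{1729152}$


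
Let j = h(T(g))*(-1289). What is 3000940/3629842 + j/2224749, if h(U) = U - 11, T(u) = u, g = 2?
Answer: 1119741343517/1345914559943 ≈ 0.83196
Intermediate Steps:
h(U) = -11 + U
j = 11601 (j = (-11 + 2)*(-1289) = -9*(-1289) = 11601)
3000940/3629842 + j/2224749 = 3000940/3629842 + 11601/2224749 = 3000940*(1/3629842) + 11601*(1/2224749) = 1500470/1814921 + 3867/741583 = 1119741343517/1345914559943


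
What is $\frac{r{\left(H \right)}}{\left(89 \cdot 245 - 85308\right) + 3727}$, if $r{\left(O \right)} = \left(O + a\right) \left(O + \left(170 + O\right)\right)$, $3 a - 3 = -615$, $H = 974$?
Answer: $- \frac{407715}{14944} \approx -27.283$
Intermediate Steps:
$a = -204$ ($a = 1 + \frac{1}{3} \left(-615\right) = 1 - 205 = -204$)
$r{\left(O \right)} = \left(-204 + O\right) \left(170 + 2 O\right)$ ($r{\left(O \right)} = \left(O - 204\right) \left(O + \left(170 + O\right)\right) = \left(-204 + O\right) \left(170 + 2 O\right)$)
$\frac{r{\left(H \right)}}{\left(89 \cdot 245 - 85308\right) + 3727} = \frac{-34680 - 231812 + 2 \cdot 974^{2}}{\left(89 \cdot 245 - 85308\right) + 3727} = \frac{-34680 - 231812 + 2 \cdot 948676}{\left(21805 - 85308\right) + 3727} = \frac{-34680 - 231812 + 1897352}{-63503 + 3727} = \frac{1630860}{-59776} = 1630860 \left(- \frac{1}{59776}\right) = - \frac{407715}{14944}$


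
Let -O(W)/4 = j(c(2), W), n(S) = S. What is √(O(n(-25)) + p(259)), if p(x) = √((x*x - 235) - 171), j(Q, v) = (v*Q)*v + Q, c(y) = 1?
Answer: √(-2504 + 5*√2667) ≈ 47.39*I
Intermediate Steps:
j(Q, v) = Q + Q*v² (j(Q, v) = (Q*v)*v + Q = Q*v² + Q = Q + Q*v²)
O(W) = -4 - 4*W² (O(W) = -4*(1 + W²) = -4 - 4*W²)
p(x) = √(-406 + x²) (p(x) = √((x² - 235) - 171) = √((-235 + x²) - 171) = √(-406 + x²))
√(O(n(-25)) + p(259)) = √((-4 - 4*(-25)²) + √(-406 + 259²)) = √((-4 - 4*625) + √(-406 + 67081)) = √((-4 - 2500) + √66675) = √(-2504 + 5*√2667)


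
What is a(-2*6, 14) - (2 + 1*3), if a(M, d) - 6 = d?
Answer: 15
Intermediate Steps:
a(M, d) = 6 + d
a(-2*6, 14) - (2 + 1*3) = (6 + 14) - (2 + 1*3) = 20 - (2 + 3) = 20 - 1*5 = 20 - 5 = 15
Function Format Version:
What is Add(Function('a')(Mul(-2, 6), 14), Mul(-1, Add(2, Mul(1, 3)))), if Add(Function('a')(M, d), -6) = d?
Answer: 15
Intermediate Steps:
Function('a')(M, d) = Add(6, d)
Add(Function('a')(Mul(-2, 6), 14), Mul(-1, Add(2, Mul(1, 3)))) = Add(Add(6, 14), Mul(-1, Add(2, Mul(1, 3)))) = Add(20, Mul(-1, Add(2, 3))) = Add(20, Mul(-1, 5)) = Add(20, -5) = 15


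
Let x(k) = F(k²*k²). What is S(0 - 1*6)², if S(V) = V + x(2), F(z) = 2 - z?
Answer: 400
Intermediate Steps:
x(k) = 2 - k⁴ (x(k) = 2 - k²*k² = 2 - k⁴)
S(V) = -14 + V (S(V) = V + (2 - 1*2⁴) = V + (2 - 1*16) = V + (2 - 16) = V - 14 = -14 + V)
S(0 - 1*6)² = (-14 + (0 - 1*6))² = (-14 + (0 - 6))² = (-14 - 6)² = (-20)² = 400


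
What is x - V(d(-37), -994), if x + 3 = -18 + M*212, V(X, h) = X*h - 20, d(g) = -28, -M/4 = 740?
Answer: -655353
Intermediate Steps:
M = -2960 (M = -4*740 = -2960)
V(X, h) = -20 + X*h
x = -627541 (x = -3 + (-18 - 2960*212) = -3 + (-18 - 627520) = -3 - 627538 = -627541)
x - V(d(-37), -994) = -627541 - (-20 - 28*(-994)) = -627541 - (-20 + 27832) = -627541 - 1*27812 = -627541 - 27812 = -655353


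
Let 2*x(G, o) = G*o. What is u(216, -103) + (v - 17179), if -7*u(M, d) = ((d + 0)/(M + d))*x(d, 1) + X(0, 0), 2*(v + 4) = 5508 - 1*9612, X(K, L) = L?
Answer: -30440379/1582 ≈ -19242.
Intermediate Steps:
x(G, o) = G*o/2 (x(G, o) = (G*o)/2 = G*o/2)
v = -2056 (v = -4 + (5508 - 1*9612)/2 = -4 + (5508 - 9612)/2 = -4 + (½)*(-4104) = -4 - 2052 = -2056)
u(M, d) = -d²/(14*(M + d)) (u(M, d) = -(((d + 0)/(M + d))*((½)*d*1) + 0)/7 = -((d/(M + d))*(d/2) + 0)/7 = -(d²/(2*(M + d)) + 0)/7 = -d²/(14*(M + d)))
u(216, -103) + (v - 17179) = -1*(-103)²/(14*216 + 14*(-103)) + (-2056 - 17179) = -1*10609/(3024 - 1442) - 19235 = -1*10609/1582 - 19235 = -1*10609*1/1582 - 19235 = -10609/1582 - 19235 = -30440379/1582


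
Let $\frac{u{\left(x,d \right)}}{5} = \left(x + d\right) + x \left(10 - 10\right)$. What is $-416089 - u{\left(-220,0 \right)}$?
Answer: $-414989$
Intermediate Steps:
$u{\left(x,d \right)} = 5 d + 5 x$ ($u{\left(x,d \right)} = 5 \left(\left(x + d\right) + x \left(10 - 10\right)\right) = 5 \left(\left(d + x\right) + x 0\right) = 5 \left(\left(d + x\right) + 0\right) = 5 \left(d + x\right) = 5 d + 5 x$)
$-416089 - u{\left(-220,0 \right)} = -416089 - \left(5 \cdot 0 + 5 \left(-220\right)\right) = -416089 - \left(0 - 1100\right) = -416089 - -1100 = -416089 + 1100 = -414989$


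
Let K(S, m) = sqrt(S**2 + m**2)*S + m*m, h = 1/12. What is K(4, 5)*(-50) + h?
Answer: -14999/12 - 200*sqrt(41) ≈ -2530.5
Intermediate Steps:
h = 1/12 ≈ 0.083333
K(S, m) = m**2 + S*sqrt(S**2 + m**2) (K(S, m) = S*sqrt(S**2 + m**2) + m**2 = m**2 + S*sqrt(S**2 + m**2))
K(4, 5)*(-50) + h = (5**2 + 4*sqrt(4**2 + 5**2))*(-50) + 1/12 = (25 + 4*sqrt(16 + 25))*(-50) + 1/12 = (25 + 4*sqrt(41))*(-50) + 1/12 = (-1250 - 200*sqrt(41)) + 1/12 = -14999/12 - 200*sqrt(41)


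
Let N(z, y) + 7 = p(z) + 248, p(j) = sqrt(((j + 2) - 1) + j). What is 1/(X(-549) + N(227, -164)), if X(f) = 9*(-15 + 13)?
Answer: 223/49274 - sqrt(455)/49274 ≈ 0.0040928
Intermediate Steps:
p(j) = sqrt(1 + 2*j) (p(j) = sqrt(((2 + j) - 1) + j) = sqrt((1 + j) + j) = sqrt(1 + 2*j))
X(f) = -18 (X(f) = 9*(-2) = -18)
N(z, y) = 241 + sqrt(1 + 2*z) (N(z, y) = -7 + (sqrt(1 + 2*z) + 248) = -7 + (248 + sqrt(1 + 2*z)) = 241 + sqrt(1 + 2*z))
1/(X(-549) + N(227, -164)) = 1/(-18 + (241 + sqrt(1 + 2*227))) = 1/(-18 + (241 + sqrt(1 + 454))) = 1/(-18 + (241 + sqrt(455))) = 1/(223 + sqrt(455))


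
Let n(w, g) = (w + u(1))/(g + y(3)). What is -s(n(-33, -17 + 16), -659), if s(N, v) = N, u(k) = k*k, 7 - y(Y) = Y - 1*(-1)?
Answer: 16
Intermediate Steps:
y(Y) = 6 - Y (y(Y) = 7 - (Y - 1*(-1)) = 7 - (Y + 1) = 7 - (1 + Y) = 7 + (-1 - Y) = 6 - Y)
u(k) = k²
n(w, g) = (1 + w)/(3 + g) (n(w, g) = (w + 1²)/(g + (6 - 1*3)) = (w + 1)/(g + (6 - 3)) = (1 + w)/(g + 3) = (1 + w)/(3 + g))
-s(n(-33, -17 + 16), -659) = -(1 - 33)/(3 + (-17 + 16)) = -(-32)/(3 - 1) = -(-32)/2 = -1*(-16) = 16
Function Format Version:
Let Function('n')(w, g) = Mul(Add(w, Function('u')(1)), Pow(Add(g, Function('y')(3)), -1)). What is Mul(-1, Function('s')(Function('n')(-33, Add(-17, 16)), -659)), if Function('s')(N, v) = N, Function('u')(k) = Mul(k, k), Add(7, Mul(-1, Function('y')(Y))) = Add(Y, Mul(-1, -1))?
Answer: 16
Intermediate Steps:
Function('y')(Y) = Add(6, Mul(-1, Y)) (Function('y')(Y) = Add(7, Mul(-1, Add(Y, Mul(-1, -1)))) = Add(7, Mul(-1, Add(Y, 1))) = Add(7, Mul(-1, Add(1, Y))) = Add(7, Add(-1, Mul(-1, Y))) = Add(6, Mul(-1, Y)))
Function('u')(k) = Pow(k, 2)
Function('n')(w, g) = Mul(Pow(Add(3, g), -1), Add(1, w)) (Function('n')(w, g) = Mul(Add(w, Pow(1, 2)), Pow(Add(g, Add(6, Mul(-1, 3))), -1)) = Mul(Add(w, 1), Pow(Add(g, Add(6, -3)), -1)) = Mul(Add(1, w), Pow(Add(g, 3), -1)) = Mul(Add(1, w), Pow(Add(3, g), -1)) = Mul(Pow(Add(3, g), -1), Add(1, w)))
Mul(-1, Function('s')(Function('n')(-33, Add(-17, 16)), -659)) = Mul(-1, Mul(Pow(Add(3, Add(-17, 16)), -1), Add(1, -33))) = Mul(-1, Mul(Pow(Add(3, -1), -1), -32)) = Mul(-1, Mul(Pow(2, -1), -32)) = Mul(-1, Mul(Rational(1, 2), -32)) = Mul(-1, -16) = 16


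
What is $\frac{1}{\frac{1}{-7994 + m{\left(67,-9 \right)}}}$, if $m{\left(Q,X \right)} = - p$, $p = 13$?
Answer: $-8007$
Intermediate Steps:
$m{\left(Q,X \right)} = -13$ ($m{\left(Q,X \right)} = \left(-1\right) 13 = -13$)
$\frac{1}{\frac{1}{-7994 + m{\left(67,-9 \right)}}} = \frac{1}{\frac{1}{-7994 - 13}} = \frac{1}{\frac{1}{-8007}} = \frac{1}{- \frac{1}{8007}} = -8007$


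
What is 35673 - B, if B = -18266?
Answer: 53939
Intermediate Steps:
35673 - B = 35673 - 1*(-18266) = 35673 + 18266 = 53939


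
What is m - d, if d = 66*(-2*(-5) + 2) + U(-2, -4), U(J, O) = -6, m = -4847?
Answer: -5633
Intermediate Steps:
d = 786 (d = 66*(-2*(-5) + 2) - 6 = 66*(10 + 2) - 6 = 66*12 - 6 = 792 - 6 = 786)
m - d = -4847 - 1*786 = -4847 - 786 = -5633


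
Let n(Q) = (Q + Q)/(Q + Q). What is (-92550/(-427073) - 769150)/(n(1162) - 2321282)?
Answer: 328483105400/991356440513 ≈ 0.33135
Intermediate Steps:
n(Q) = 1 (n(Q) = (2*Q)/((2*Q)) = (2*Q)*(1/(2*Q)) = 1)
(-92550/(-427073) - 769150)/(n(1162) - 2321282) = (-92550/(-427073) - 769150)/(1 - 2321282) = (-92550*(-1/427073) - 769150)/(-2321281) = (92550/427073 - 769150)*(-1/2321281) = -328483105400/427073*(-1/2321281) = 328483105400/991356440513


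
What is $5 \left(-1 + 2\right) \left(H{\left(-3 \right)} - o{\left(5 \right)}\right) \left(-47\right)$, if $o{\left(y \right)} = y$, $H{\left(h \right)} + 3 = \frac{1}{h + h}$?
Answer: $\frac{11515}{6} \approx 1919.2$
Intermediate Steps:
$H{\left(h \right)} = -3 + \frac{1}{2 h}$ ($H{\left(h \right)} = -3 + \frac{1}{h + h} = -3 + \frac{1}{2 h}$)
$5 \left(-1 + 2\right) \left(H{\left(-3 \right)} - o{\left(5 \right)}\right) \left(-47\right) = 5 \left(-1 + 2\right) \left(\left(-3 + \frac{1}{2 \left(-3\right)}\right) - 5\right) \left(-47\right) = 5 \cdot 1 \left(\left(-3 + \frac{1}{2} \left(- \frac{1}{3}\right)\right) - 5\right) \left(-47\right) = 5 \cdot 1 \left(\left(-3 - \frac{1}{6}\right) - 5\right) \left(-47\right) = 5 \cdot 1 \left(- \frac{19}{6} - 5\right) \left(-47\right) = 5 \cdot 1 \left(- \frac{49}{6}\right) \left(-47\right) = 5 \left(- \frac{49}{6}\right) \left(-47\right) = \left(- \frac{245}{6}\right) \left(-47\right) = \frac{11515}{6}$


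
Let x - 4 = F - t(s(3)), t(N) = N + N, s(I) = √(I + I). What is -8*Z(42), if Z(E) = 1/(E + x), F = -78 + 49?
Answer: -136/265 - 16*√6/265 ≈ -0.66110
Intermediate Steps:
s(I) = √2*√I (s(I) = √(2*I) = √2*√I)
F = -29
t(N) = 2*N
x = -25 - 2*√6 (x = 4 + (-29 - 2*√2*√3) = 4 + (-29 - 2*√6) = -25 - 2*√6 ≈ -29.899)
Z(E) = 1/(-25 + E - 2*√6) (Z(E) = 1/(E + (-25 - 2*√6)) = 1/(-25 + E - 2*√6))
-8*Z(42) = -8/(-25 + 42 - 2*√6) = -8/(17 - 2*√6)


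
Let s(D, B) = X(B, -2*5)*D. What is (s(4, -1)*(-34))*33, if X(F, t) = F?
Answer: 4488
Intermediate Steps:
s(D, B) = B*D
(s(4, -1)*(-34))*33 = (-1*4*(-34))*33 = -4*(-34)*33 = 136*33 = 4488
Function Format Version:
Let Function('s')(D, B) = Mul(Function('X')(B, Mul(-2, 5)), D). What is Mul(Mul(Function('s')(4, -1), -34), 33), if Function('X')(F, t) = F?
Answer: 4488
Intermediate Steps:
Function('s')(D, B) = Mul(B, D)
Mul(Mul(Function('s')(4, -1), -34), 33) = Mul(Mul(Mul(-1, 4), -34), 33) = Mul(Mul(-4, -34), 33) = Mul(136, 33) = 4488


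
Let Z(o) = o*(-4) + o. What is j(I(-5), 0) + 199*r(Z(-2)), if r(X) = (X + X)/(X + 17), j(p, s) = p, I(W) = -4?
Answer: 2296/23 ≈ 99.826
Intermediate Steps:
Z(o) = -3*o (Z(o) = -4*o + o = -3*o)
r(X) = 2*X/(17 + X) (r(X) = (2*X)/(17 + X) = 2*X/(17 + X))
j(I(-5), 0) + 199*r(Z(-2)) = -4 + 199*(2*(-3*(-2))/(17 - 3*(-2))) = -4 + 199*(2*6/(17 + 6)) = -4 + 199*(2*6/23) = -4 + 199*(2*6*(1/23)) = -4 + 199*(12/23) = -4 + 2388/23 = 2296/23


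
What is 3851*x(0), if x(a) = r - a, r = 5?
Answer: 19255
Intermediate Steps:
x(a) = 5 - a
3851*x(0) = 3851*(5 - 1*0) = 3851*(5 + 0) = 3851*5 = 19255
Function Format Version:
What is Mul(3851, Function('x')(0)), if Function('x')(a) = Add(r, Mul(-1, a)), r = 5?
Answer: 19255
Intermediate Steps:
Function('x')(a) = Add(5, Mul(-1, a))
Mul(3851, Function('x')(0)) = Mul(3851, Add(5, Mul(-1, 0))) = Mul(3851, Add(5, 0)) = Mul(3851, 5) = 19255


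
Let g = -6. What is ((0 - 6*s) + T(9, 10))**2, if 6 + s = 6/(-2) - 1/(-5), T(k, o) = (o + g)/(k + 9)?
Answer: 5692996/2025 ≈ 2811.4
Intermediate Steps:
T(k, o) = (-6 + o)/(9 + k) (T(k, o) = (o - 6)/(k + 9) = (-6 + o)/(9 + k))
s = -44/5 (s = -6 + (6/(-2) - 1/(-5)) = -6 + (6*(-1/2) - 1*(-1/5)) = -6 + (-3 + 1/5) = -6 - 14/5 = -44/5 ≈ -8.8000)
((0 - 6*s) + T(9, 10))**2 = ((0 - 6*(-44/5)) + (-6 + 10)/(9 + 9))**2 = ((0 + 264/5) + 4/18)**2 = (264/5 + (1/18)*4)**2 = (264/5 + 2/9)**2 = (2386/45)**2 = 5692996/2025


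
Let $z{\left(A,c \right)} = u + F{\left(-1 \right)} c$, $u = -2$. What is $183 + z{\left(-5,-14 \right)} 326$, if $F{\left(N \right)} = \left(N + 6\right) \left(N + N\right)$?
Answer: $45171$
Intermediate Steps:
$F{\left(N \right)} = 2 N \left(6 + N\right)$ ($F{\left(N \right)} = \left(6 + N\right) 2 N = 2 N \left(6 + N\right)$)
$z{\left(A,c \right)} = -2 - 10 c$ ($z{\left(A,c \right)} = -2 + 2 \left(-1\right) \left(6 - 1\right) c = -2 + 2 \left(-1\right) 5 c = -2 - 10 c$)
$183 + z{\left(-5,-14 \right)} 326 = 183 + \left(-2 - -140\right) 326 = 183 + \left(-2 + 140\right) 326 = 183 + 138 \cdot 326 = 183 + 44988 = 45171$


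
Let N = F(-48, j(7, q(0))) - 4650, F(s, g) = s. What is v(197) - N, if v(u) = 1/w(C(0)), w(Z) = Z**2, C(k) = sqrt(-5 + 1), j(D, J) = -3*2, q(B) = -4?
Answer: 18791/4 ≈ 4697.8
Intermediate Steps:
j(D, J) = -6
C(k) = 2*I (C(k) = sqrt(-4) = 2*I)
N = -4698 (N = -48 - 4650 = -4698)
v(u) = -1/4 (v(u) = 1/((2*I)**2) = 1/(-4) = -1/4)
v(197) - N = -1/4 - 1*(-4698) = -1/4 + 4698 = 18791/4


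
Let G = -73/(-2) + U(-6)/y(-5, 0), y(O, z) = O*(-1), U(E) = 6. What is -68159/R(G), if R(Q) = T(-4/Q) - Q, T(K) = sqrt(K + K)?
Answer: 96873705110/53590633 + 27263600*I*sqrt(1885)/53590633 ≈ 1807.7 + 22.088*I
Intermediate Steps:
T(K) = sqrt(2)*sqrt(K) (T(K) = sqrt(2*K) = sqrt(2)*sqrt(K))
y(O, z) = -O
G = 377/10 (G = -73/(-2) + 6/((-1*(-5))) = -73*(-1/2) + 6/5 = 73/2 + 6*(1/5) = 73/2 + 6/5 = 377/10 ≈ 37.700)
R(Q) = -Q + 2*sqrt(2)*sqrt(-1/Q) (R(Q) = sqrt(2)*sqrt(-4/Q) - Q = sqrt(2)*(2*sqrt(-1/Q)) - Q = 2*sqrt(2)*sqrt(-1/Q) - Q = -Q + 2*sqrt(2)*sqrt(-1/Q))
-68159/R(G) = -68159/(-1*377/10 + 2*sqrt(2)*sqrt(-1/377/10)) = -68159/(-377/10 + 2*sqrt(2)*sqrt(-1*10/377)) = -68159/(-377/10 + 2*sqrt(2)*sqrt(-10/377)) = -68159/(-377/10 + 2*sqrt(2)*(I*sqrt(3770)/377)) = -68159/(-377/10 + 4*I*sqrt(1885)/377)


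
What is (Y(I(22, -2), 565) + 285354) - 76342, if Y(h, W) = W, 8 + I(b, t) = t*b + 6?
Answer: 209577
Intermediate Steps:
I(b, t) = -2 + b*t (I(b, t) = -8 + (t*b + 6) = -8 + (b*t + 6) = -8 + (6 + b*t) = -2 + b*t)
(Y(I(22, -2), 565) + 285354) - 76342 = (565 + 285354) - 76342 = 285919 - 76342 = 209577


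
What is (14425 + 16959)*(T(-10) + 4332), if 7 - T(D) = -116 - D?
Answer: 139501880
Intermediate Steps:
T(D) = 123 + D (T(D) = 7 - (-116 - D) = 7 + (116 + D) = 123 + D)
(14425 + 16959)*(T(-10) + 4332) = (14425 + 16959)*((123 - 10) + 4332) = 31384*(113 + 4332) = 31384*4445 = 139501880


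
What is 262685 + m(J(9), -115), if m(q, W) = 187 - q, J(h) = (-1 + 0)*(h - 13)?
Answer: 262868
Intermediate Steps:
J(h) = 13 - h (J(h) = -(-13 + h) = 13 - h)
262685 + m(J(9), -115) = 262685 + (187 - (13 - 1*9)) = 262685 + (187 - (13 - 9)) = 262685 + (187 - 1*4) = 262685 + (187 - 4) = 262685 + 183 = 262868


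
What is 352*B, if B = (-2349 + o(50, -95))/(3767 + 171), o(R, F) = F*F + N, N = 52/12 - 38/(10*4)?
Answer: 1603052/2685 ≈ 597.04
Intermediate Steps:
N = 203/60 (N = 52*(1/12) - 38/40 = 13/3 - 38*1/40 = 13/3 - 19/20 = 203/60 ≈ 3.3833)
o(R, F) = 203/60 + F**2 (o(R, F) = F*F + 203/60 = F**2 + 203/60 = 203/60 + F**2)
B = 36433/21480 (B = (-2349 + (203/60 + (-95)**2))/(3767 + 171) = (-2349 + (203/60 + 9025))/3938 = (-2349 + 541703/60)*(1/3938) = (400763/60)*(1/3938) = 36433/21480 ≈ 1.6961)
352*B = 352*(36433/21480) = 1603052/2685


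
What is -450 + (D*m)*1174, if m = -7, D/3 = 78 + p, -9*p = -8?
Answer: -5836130/3 ≈ -1.9454e+6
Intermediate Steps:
p = 8/9 (p = -⅑*(-8) = 8/9 ≈ 0.88889)
D = 710/3 (D = 3*(78 + 8/9) = 3*(710/9) = 710/3 ≈ 236.67)
-450 + (D*m)*1174 = -450 + ((710/3)*(-7))*1174 = -450 - 4970/3*1174 = -450 - 5834780/3 = -5836130/3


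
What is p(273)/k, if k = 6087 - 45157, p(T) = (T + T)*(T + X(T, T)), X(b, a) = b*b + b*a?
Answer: -40767363/19535 ≈ -2086.9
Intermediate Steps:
X(b, a) = b² + a*b
p(T) = 2*T*(T + 2*T²) (p(T) = (T + T)*(T + T*(T + T)) = (2*T)*(T + T*(2*T)) = (2*T)*(T + 2*T²) = 2*T*(T + 2*T²))
k = -39070
p(273)/k = (273²*(2 + 4*273))/(-39070) = (74529*(2 + 1092))*(-1/39070) = (74529*1094)*(-1/39070) = 81534726*(-1/39070) = -40767363/19535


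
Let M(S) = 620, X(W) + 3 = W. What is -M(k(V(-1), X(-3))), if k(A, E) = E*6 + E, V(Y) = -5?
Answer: -620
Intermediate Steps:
X(W) = -3 + W
k(A, E) = 7*E (k(A, E) = 6*E + E = 7*E)
-M(k(V(-1), X(-3))) = -1*620 = -620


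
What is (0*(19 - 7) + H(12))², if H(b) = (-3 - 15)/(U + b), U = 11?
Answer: 324/529 ≈ 0.61248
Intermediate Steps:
H(b) = -18/(11 + b) (H(b) = (-3 - 15)/(11 + b) = -18/(11 + b))
(0*(19 - 7) + H(12))² = (0*(19 - 7) - 18/(11 + 12))² = (0*12 - 18/23)² = (0 - 18*1/23)² = (0 - 18/23)² = (-18/23)² = 324/529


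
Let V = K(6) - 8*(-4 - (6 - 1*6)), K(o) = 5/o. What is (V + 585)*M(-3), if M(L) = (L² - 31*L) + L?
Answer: 122331/2 ≈ 61166.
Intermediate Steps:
M(L) = L² - 30*L
V = 197/6 (V = 5/6 - 8*(-4 - (6 - 1*6)) = 5*(⅙) - 8*(-4 - (6 - 6)) = ⅚ - 8*(-4 - 1*0) = ⅚ - 8*(-4 + 0) = ⅚ - 8*(-4) = ⅚ + 32 = 197/6 ≈ 32.833)
(V + 585)*M(-3) = (197/6 + 585)*(-3*(-30 - 3)) = 3707*(-3*(-33))/6 = (3707/6)*99 = 122331/2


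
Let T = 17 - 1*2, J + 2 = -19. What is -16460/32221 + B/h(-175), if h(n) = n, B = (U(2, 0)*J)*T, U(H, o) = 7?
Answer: 1947623/161105 ≈ 12.089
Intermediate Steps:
J = -21 (J = -2 - 19 = -21)
T = 15 (T = 17 - 2 = 15)
B = -2205 (B = (7*(-21))*15 = -147*15 = -2205)
-16460/32221 + B/h(-175) = -16460/32221 - 2205/(-175) = -16460*1/32221 - 2205*(-1/175) = -16460/32221 + 63/5 = 1947623/161105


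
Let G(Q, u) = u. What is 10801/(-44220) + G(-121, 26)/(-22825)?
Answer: -4503319/18351300 ≈ -0.24540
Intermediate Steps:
10801/(-44220) + G(-121, 26)/(-22825) = 10801/(-44220) + 26/(-22825) = 10801*(-1/44220) + 26*(-1/22825) = -10801/44220 - 26/22825 = -4503319/18351300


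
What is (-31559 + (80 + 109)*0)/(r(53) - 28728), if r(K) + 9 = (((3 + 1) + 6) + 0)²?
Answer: 31559/28637 ≈ 1.1020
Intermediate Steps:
r(K) = 91 (r(K) = -9 + (((3 + 1) + 6) + 0)² = -9 + ((4 + 6) + 0)² = -9 + (10 + 0)² = -9 + 10² = -9 + 100 = 91)
(-31559 + (80 + 109)*0)/(r(53) - 28728) = (-31559 + (80 + 109)*0)/(91 - 28728) = (-31559 + 189*0)/(-28637) = (-31559 + 0)*(-1/28637) = -31559*(-1/28637) = 31559/28637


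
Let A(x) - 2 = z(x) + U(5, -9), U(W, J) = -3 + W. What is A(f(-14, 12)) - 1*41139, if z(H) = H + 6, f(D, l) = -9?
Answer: -41138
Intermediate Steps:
z(H) = 6 + H
A(x) = 10 + x (A(x) = 2 + ((6 + x) + (-3 + 5)) = 2 + ((6 + x) + 2) = 2 + (8 + x) = 10 + x)
A(f(-14, 12)) - 1*41139 = (10 - 9) - 1*41139 = 1 - 41139 = -41138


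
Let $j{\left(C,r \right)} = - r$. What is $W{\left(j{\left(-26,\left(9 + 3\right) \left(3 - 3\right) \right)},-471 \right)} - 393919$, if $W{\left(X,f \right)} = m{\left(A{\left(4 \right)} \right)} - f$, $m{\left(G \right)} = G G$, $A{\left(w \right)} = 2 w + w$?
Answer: $-393304$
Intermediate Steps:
$A{\left(w \right)} = 3 w$
$m{\left(G \right)} = G^{2}$
$W{\left(X,f \right)} = 144 - f$ ($W{\left(X,f \right)} = \left(3 \cdot 4\right)^{2} - f = 12^{2} - f = 144 - f$)
$W{\left(j{\left(-26,\left(9 + 3\right) \left(3 - 3\right) \right)},-471 \right)} - 393919 = \left(144 - -471\right) - 393919 = \left(144 + 471\right) - 393919 = 615 - 393919 = -393304$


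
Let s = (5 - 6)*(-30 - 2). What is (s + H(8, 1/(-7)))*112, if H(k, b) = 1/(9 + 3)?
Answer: 10780/3 ≈ 3593.3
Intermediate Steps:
s = 32 (s = -1*(-32) = 32)
H(k, b) = 1/12
(s + H(8, 1/(-7)))*112 = (32 + 1/12)*112 = (385/12)*112 = 10780/3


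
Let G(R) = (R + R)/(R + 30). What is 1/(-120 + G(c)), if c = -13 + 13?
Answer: -1/120 ≈ -0.0083333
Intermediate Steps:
c = 0
G(R) = 2*R/(30 + R) (G(R) = (2*R)/(30 + R) = 2*R/(30 + R))
1/(-120 + G(c)) = 1/(-120 + 2*0/(30 + 0)) = 1/(-120 + 2*0/30) = 1/(-120 + 2*0*(1/30)) = 1/(-120 + 0) = 1/(-120) = -1/120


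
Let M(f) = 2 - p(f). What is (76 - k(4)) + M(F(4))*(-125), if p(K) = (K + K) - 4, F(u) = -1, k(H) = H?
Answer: -928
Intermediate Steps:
p(K) = -4 + 2*K (p(K) = 2*K - 4 = -4 + 2*K)
M(f) = 6 - 2*f (M(f) = 2 - (-4 + 2*f) = 2 + (4 - 2*f) = 6 - 2*f)
(76 - k(4)) + M(F(4))*(-125) = (76 - 1*4) + (6 - 2*(-1))*(-125) = (76 - 4) + (6 + 2)*(-125) = 72 + 8*(-125) = 72 - 1000 = -928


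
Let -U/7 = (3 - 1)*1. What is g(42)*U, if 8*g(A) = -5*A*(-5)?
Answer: -3675/2 ≈ -1837.5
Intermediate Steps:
g(A) = 25*A/8 (g(A) = (-5*A*(-5))/8 = (25*A)/8 = 25*A/8)
U = -14 (U = -7*(3 - 1) = -14 ≈ -14.000)
g(42)*U = ((25/8)*42)*(-14) = (525/4)*(-14) = -3675/2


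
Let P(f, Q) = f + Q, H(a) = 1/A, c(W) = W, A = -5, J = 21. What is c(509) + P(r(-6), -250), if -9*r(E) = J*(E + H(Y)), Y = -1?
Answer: 4102/15 ≈ 273.47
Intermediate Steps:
H(a) = -⅕ (H(a) = 1/(-5) = -⅕)
r(E) = 7/15 - 7*E/3 (r(E) = -7*(E - ⅕)/3 = -7*(-⅕ + E)/3 = -(-21/5 + 21*E)/9 = 7/15 - 7*E/3)
P(f, Q) = Q + f
c(509) + P(r(-6), -250) = 509 + (-250 + (7/15 - 7/3*(-6))) = 509 + (-250 + (7/15 + 14)) = 509 + (-250 + 217/15) = 509 - 3533/15 = 4102/15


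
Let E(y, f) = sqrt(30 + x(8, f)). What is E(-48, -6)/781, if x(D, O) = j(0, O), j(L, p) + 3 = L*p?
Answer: 3*sqrt(3)/781 ≈ 0.0066532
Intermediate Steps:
j(L, p) = -3 + L*p
x(D, O) = -3 (x(D, O) = -3 + 0*O = -3 + 0 = -3)
E(y, f) = 3*sqrt(3) (E(y, f) = sqrt(30 - 3) = sqrt(27) = 3*sqrt(3))
E(-48, -6)/781 = (3*sqrt(3))/781 = (3*sqrt(3))*(1/781) = 3*sqrt(3)/781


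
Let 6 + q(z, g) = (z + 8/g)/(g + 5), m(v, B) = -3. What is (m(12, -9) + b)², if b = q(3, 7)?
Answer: 528529/7056 ≈ 74.905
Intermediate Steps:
q(z, g) = -6 + (z + 8/g)/(5 + g) (q(z, g) = -6 + (z + 8/g)/(g + 5) = -6 + (z + 8/g)/(5 + g))
b = -475/84 (b = (8 - 30*7 - 6*7² + 7*3)/(7*(5 + 7)) = (⅐)*(8 - 210 - 6*49 + 21)/12 = (⅐)*(1/12)*(8 - 210 - 294 + 21) = (⅐)*(1/12)*(-475) = -475/84 ≈ -5.6548)
(m(12, -9) + b)² = (-3 - 475/84)² = (-727/84)² = 528529/7056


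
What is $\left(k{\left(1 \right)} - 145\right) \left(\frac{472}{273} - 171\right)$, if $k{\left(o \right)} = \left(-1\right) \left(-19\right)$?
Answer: $\frac{277266}{13} \approx 21328.0$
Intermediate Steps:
$k{\left(o \right)} = 19$
$\left(k{\left(1 \right)} - 145\right) \left(\frac{472}{273} - 171\right) = \left(19 - 145\right) \left(\frac{472}{273} - 171\right) = - 126 \left(472 \cdot \frac{1}{273} - 171\right) = - 126 \left(\frac{472}{273} - 171\right) = \left(-126\right) \left(- \frac{46211}{273}\right) = \frac{277266}{13}$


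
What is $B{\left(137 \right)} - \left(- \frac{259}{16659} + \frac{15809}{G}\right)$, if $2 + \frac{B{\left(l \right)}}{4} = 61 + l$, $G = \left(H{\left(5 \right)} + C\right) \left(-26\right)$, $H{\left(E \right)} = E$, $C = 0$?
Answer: $\frac{1961281081}{2165670} \approx 905.62$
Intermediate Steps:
$G = -130$ ($G = \left(5 + 0\right) \left(-26\right) = 5 \left(-26\right) = -130$)
$B{\left(l \right)} = 236 + 4 l$ ($B{\left(l \right)} = -8 + 4 \left(61 + l\right) = -8 + \left(244 + 4 l\right) = 236 + 4 l$)
$B{\left(137 \right)} - \left(- \frac{259}{16659} + \frac{15809}{G}\right) = \left(236 + 4 \cdot 137\right) - \left(- \frac{15809}{130} - \frac{259}{16659}\right) = \left(236 + 548\right) - - \frac{263395801}{2165670} = 784 + \left(\frac{259}{16659} + \frac{15809}{130}\right) = 784 + \frac{263395801}{2165670} = \frac{1961281081}{2165670}$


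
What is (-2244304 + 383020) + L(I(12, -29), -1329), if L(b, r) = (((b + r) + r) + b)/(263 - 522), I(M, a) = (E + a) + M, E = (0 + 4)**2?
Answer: -68867128/37 ≈ -1.8613e+6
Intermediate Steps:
E = 16 (E = 4**2 = 16)
I(M, a) = 16 + M + a (I(M, a) = (16 + a) + M = 16 + M + a)
L(b, r) = -2*b/259 - 2*r/259 (L(b, r) = ((b + 2*r) + b)/(-259) = (2*b + 2*r)*(-1/259) = -2*b/259 - 2*r/259)
(-2244304 + 383020) + L(I(12, -29), -1329) = (-2244304 + 383020) + (-2*(16 + 12 - 29)/259 - 2/259*(-1329)) = -1861284 + (-2/259*(-1) + 2658/259) = -1861284 + (2/259 + 2658/259) = -1861284 + 380/37 = -68867128/37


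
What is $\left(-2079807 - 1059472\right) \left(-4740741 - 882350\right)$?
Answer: $17652451491389$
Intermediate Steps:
$\left(-2079807 - 1059472\right) \left(-4740741 - 882350\right) = \left(-2079807 - 1059472\right) \left(-5623091\right) = \left(-3139279\right) \left(-5623091\right) = 17652451491389$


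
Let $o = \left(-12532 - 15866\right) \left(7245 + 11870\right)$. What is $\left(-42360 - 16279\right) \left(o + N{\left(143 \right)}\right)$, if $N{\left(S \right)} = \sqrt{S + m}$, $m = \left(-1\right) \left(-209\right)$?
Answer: $31830877605030 - 234556 \sqrt{22} \approx 3.1831 \cdot 10^{13}$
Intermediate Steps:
$m = 209$
$o = -542827770$ ($o = \left(-28398\right) 19115 = -542827770$)
$N{\left(S \right)} = \sqrt{209 + S}$ ($N{\left(S \right)} = \sqrt{S + 209} = \sqrt{209 + S}$)
$\left(-42360 - 16279\right) \left(o + N{\left(143 \right)}\right) = \left(-42360 - 16279\right) \left(-542827770 + \sqrt{209 + 143}\right) = - 58639 \left(-542827770 + \sqrt{352}\right) = - 58639 \left(-542827770 + 4 \sqrt{22}\right) = 31830877605030 - 234556 \sqrt{22}$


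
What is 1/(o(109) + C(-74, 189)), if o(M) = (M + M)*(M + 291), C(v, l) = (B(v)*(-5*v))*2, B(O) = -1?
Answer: 1/86460 ≈ 1.1566e-5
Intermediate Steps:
C(v, l) = 10*v (C(v, l) = -(-5)*v*2 = (5*v)*2 = 10*v)
o(M) = 2*M*(291 + M) (o(M) = (2*M)*(291 + M) = 2*M*(291 + M))
1/(o(109) + C(-74, 189)) = 1/(2*109*(291 + 109) + 10*(-74)) = 1/(2*109*400 - 740) = 1/(87200 - 740) = 1/86460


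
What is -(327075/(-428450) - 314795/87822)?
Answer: 39902024/9177399 ≈ 4.3479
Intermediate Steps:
-(327075/(-428450) - 314795/87822) = -(327075*(-1/428450) - 314795*1/87822) = -(-13083/17138 - 314795/87822) = -1*(-39902024/9177399) = 39902024/9177399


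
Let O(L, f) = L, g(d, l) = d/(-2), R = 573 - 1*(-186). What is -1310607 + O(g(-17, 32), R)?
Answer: -2621197/2 ≈ -1.3106e+6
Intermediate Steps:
R = 759 (R = 573 + 186 = 759)
g(d, l) = -d/2 (g(d, l) = d*(-½) = -d/2)
-1310607 + O(g(-17, 32), R) = -1310607 - ½*(-17) = -1310607 + 17/2 = -2621197/2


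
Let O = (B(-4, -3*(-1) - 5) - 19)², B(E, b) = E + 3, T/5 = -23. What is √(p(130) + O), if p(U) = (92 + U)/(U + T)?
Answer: √10370/5 ≈ 20.367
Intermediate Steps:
T = -115 (T = 5*(-23) = -115)
p(U) = (92 + U)/(-115 + U) (p(U) = (92 + U)/(U - 115) = (92 + U)/(-115 + U))
B(E, b) = 3 + E
O = 400 (O = ((3 - 4) - 19)² = (-1 - 19)² = (-20)² = 400)
√(p(130) + O) = √((92 + 130)/(-115 + 130) + 400) = √(222/15 + 400) = √((1/15)*222 + 400) = √(74/5 + 400) = √(2074/5) = √10370/5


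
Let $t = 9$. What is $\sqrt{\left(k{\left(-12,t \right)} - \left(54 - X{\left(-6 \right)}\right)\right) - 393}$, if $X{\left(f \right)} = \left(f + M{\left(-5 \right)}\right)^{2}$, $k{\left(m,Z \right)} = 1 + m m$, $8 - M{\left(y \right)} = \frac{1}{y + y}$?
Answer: $\frac{i \sqrt{29759}}{10} \approx 17.251 i$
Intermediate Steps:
$M{\left(y \right)} = 8 - \frac{1}{2 y}$ ($M{\left(y \right)} = 8 - \frac{1}{y + y} = 8 - \frac{1}{2 y}$)
$k{\left(m,Z \right)} = 1 + m^{2}$
$X{\left(f \right)} = \left(\frac{81}{10} + f\right)^{2}$ ($X{\left(f \right)} = \left(f + \left(8 - \frac{1}{2 \left(-5\right)}\right)\right)^{2} = \left(f + \left(8 - - \frac{1}{10}\right)\right)^{2} = \left(f + \left(8 + \frac{1}{10}\right)\right)^{2} = \left(f + \frac{81}{10}\right)^{2} = \left(\frac{81}{10} + f\right)^{2}$)
$\sqrt{\left(k{\left(-12,t \right)} - \left(54 - X{\left(-6 \right)}\right)\right) - 393} = \sqrt{\left(\left(1 + \left(-12\right)^{2}\right) - \left(54 - \frac{\left(81 + 10 \left(-6\right)\right)^{2}}{100}\right)\right) - 393} = \sqrt{\left(\left(1 + 144\right) - \left(54 - \frac{\left(81 - 60\right)^{2}}{100}\right)\right) - 393} = \sqrt{\left(145 - \left(54 - \frac{21^{2}}{100}\right)\right) - 393} = \sqrt{\left(145 - \left(54 - \frac{1}{100} \cdot 441\right)\right) - 393} = \sqrt{\left(145 - \left(54 - \frac{441}{100}\right)\right) - 393} = \sqrt{\left(145 - \frac{4959}{100}\right) - 393} = \sqrt{\frac{9541}{100} - 393} = \sqrt{- \frac{29759}{100}} = \frac{i \sqrt{29759}}{10}$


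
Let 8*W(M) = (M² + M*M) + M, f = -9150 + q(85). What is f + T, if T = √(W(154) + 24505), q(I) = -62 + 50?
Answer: -9162 + √121813/2 ≈ -8987.5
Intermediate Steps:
q(I) = -12
f = -9162 (f = -9150 - 12 = -9162)
W(M) = M²/4 + M/8 (W(M) = ((M² + M*M) + M)/8 = ((M² + M²) + M)/8 = (2*M² + M)/8 = (M + 2*M²)/8 = M²/4 + M/8)
T = √121813/2 (T = √((⅛)*154*(1 + 2*154) + 24505) = √((⅛)*154*(1 + 308) + 24505) = √((⅛)*154*309 + 24505) = √(23793/4 + 24505) = √(121813/4) = √121813/2 ≈ 174.51)
f + T = -9162 + √121813/2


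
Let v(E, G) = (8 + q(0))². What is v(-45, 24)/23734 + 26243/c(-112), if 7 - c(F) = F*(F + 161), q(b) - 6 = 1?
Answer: 89155391/18631190 ≈ 4.7853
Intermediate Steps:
q(b) = 7 (q(b) = 6 + 1 = 7)
c(F) = 7 - F*(161 + F) (c(F) = 7 - F*(F + 161) = 7 - F*(161 + F))
v(E, G) = 225 (v(E, G) = (8 + 7)² = 15² = 225)
v(-45, 24)/23734 + 26243/c(-112) = 225/23734 + 26243/(7 - 1*(-112)² - 161*(-112)) = 225*(1/23734) + 26243/(7 - 1*12544 + 18032) = 225/23734 + 26243/(7 - 12544 + 18032) = 225/23734 + 26243/5495 = 225/23734 + 26243*(1/5495) = 225/23734 + 3749/785 = 89155391/18631190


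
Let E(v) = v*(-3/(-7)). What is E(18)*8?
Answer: 432/7 ≈ 61.714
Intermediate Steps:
E(v) = 3*v/7 (E(v) = v*(-3*(-⅐)) = v*(3/7) = 3*v/7)
E(18)*8 = ((3/7)*18)*8 = (54/7)*8 = 432/7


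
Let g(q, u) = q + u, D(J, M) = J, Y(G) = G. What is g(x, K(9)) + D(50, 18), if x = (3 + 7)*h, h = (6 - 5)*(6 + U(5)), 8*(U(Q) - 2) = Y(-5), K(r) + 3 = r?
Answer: 519/4 ≈ 129.75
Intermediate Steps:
K(r) = -3 + r
U(Q) = 11/8 (U(Q) = 2 + (⅛)*(-5) = 2 - 5/8 = 11/8)
h = 59/8 (h = (6 - 5)*(6 + 11/8) = 1*(59/8) = 59/8 ≈ 7.3750)
x = 295/4 (x = (3 + 7)*(59/8) = 10*(59/8) = 295/4 ≈ 73.750)
g(x, K(9)) + D(50, 18) = (295/4 + (-3 + 9)) + 50 = (295/4 + 6) + 50 = 319/4 + 50 = 519/4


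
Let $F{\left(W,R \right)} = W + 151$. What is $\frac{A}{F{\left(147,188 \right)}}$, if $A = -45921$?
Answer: $- \frac{45921}{298} \approx -154.1$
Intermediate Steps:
$F{\left(W,R \right)} = 151 + W$
$\frac{A}{F{\left(147,188 \right)}} = - \frac{45921}{151 + 147} = - \frac{45921}{298}$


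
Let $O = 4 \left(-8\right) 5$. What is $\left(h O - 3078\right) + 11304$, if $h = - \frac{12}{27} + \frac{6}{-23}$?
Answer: $\frac{1726142}{207} \approx 8338.8$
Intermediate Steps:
$h = - \frac{146}{207}$ ($h = \left(-12\right) \frac{1}{27} + 6 \left(- \frac{1}{23}\right) = - \frac{4}{9} - \frac{6}{23} = - \frac{146}{207} \approx -0.70531$)
$O = -160$ ($O = \left(-32\right) 5 = -160$)
$\left(h O - 3078\right) + 11304 = \left(\left(- \frac{146}{207}\right) \left(-160\right) - 3078\right) + 11304 = \left(\frac{23360}{207} - 3078\right) + 11304 = - \frac{613786}{207} + 11304 = \frac{1726142}{207}$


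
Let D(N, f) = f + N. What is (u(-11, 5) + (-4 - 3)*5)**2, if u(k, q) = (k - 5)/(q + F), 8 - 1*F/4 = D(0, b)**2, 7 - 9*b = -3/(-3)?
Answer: 126315121/100489 ≈ 1257.0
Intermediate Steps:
b = 2/3 (b = 7/9 - (-1)/(3*(-3)) = 7/9 - (-1)*(-1)/(3*3) = 7/9 - 1/9*1 = 7/9 - 1/9 = 2/3 ≈ 0.66667)
D(N, f) = N + f
F = 272/9 (F = 32 - 4*(0 + 2/3)**2 = 32 - 4*(2/3)**2 = 32 - 4*4/9 = 32 - 16/9 = 272/9 ≈ 30.222)
u(k, q) = (-5 + k)/(272/9 + q) (u(k, q) = (k - 5)/(q + 272/9) = (-5 + k)/(272/9 + q))
(u(-11, 5) + (-4 - 3)*5)**2 = (9*(-5 - 11)/(272 + 9*5) + (-4 - 3)*5)**2 = (9*(-16)/(272 + 45) - 7*5)**2 = (9*(-16)/317 - 35)**2 = (9*(1/317)*(-16) - 35)**2 = (-144/317 - 35)**2 = (-11239/317)**2 = 126315121/100489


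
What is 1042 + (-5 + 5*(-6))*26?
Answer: 132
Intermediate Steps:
1042 + (-5 + 5*(-6))*26 = 1042 + (-5 - 30)*26 = 1042 - 35*26 = 1042 - 910 = 132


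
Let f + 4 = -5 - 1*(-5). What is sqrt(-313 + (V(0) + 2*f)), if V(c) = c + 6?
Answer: 3*I*sqrt(35) ≈ 17.748*I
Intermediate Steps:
f = -4 (f = -4 + (-5 - 1*(-5)) = -4 + (-5 + 5) = -4 + 0 = -4)
V(c) = 6 + c
sqrt(-313 + (V(0) + 2*f)) = sqrt(-313 + ((6 + 0) + 2*(-4))) = sqrt(-313 + (6 - 8)) = sqrt(-313 - 2) = sqrt(-315) = 3*I*sqrt(35)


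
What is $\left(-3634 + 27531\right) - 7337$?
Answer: $16560$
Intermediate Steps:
$\left(-3634 + 27531\right) - 7337 = 23897 - 7337 = 16560$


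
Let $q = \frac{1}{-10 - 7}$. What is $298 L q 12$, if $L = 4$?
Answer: $- \frac{14304}{17} \approx -841.41$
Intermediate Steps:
$q = - \frac{1}{17}$ ($q = \frac{1}{-17} = - \frac{1}{17} \approx -0.058824$)
$298 L q 12 = 298 \cdot 4 \left(- \frac{1}{17}\right) 12 = 298 \left(\left(- \frac{4}{17}\right) 12\right) = 298 \left(- \frac{48}{17}\right) = - \frac{14304}{17}$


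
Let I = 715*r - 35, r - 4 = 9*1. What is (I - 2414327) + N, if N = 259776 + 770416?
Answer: -1374875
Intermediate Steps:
r = 13 (r = 4 + 9*1 = 4 + 9 = 13)
I = 9260 (I = 715*13 - 35 = 9295 - 35 = 9260)
N = 1030192
(I - 2414327) + N = (9260 - 2414327) + 1030192 = -2405067 + 1030192 = -1374875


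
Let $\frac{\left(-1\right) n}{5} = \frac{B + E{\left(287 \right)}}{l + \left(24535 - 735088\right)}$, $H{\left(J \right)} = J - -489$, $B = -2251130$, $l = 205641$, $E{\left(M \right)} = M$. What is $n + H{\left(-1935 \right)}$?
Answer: $- \frac{247118989}{168304} \approx -1468.3$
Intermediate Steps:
$H{\left(J \right)} = 489 + J$ ($H{\left(J \right)} = J + 489 = 489 + J$)
$n = - \frac{3751405}{168304}$ ($n = - 5 \frac{-2251130 + 287}{205641 + \left(24535 - 735088\right)} = - 5 \left(- \frac{2250843}{205641 + \left(24535 - 735088\right)}\right) = - 5 \left(- \frac{2250843}{205641 - 710553}\right) = - 5 \left(- \frac{2250843}{-504912}\right) = - 5 \left(\left(-2250843\right) \left(- \frac{1}{504912}\right)\right) = \left(-5\right) \frac{750281}{168304} = - \frac{3751405}{168304} \approx -22.289$)
$n + H{\left(-1935 \right)} = - \frac{3751405}{168304} + \left(489 - 1935\right) = - \frac{3751405}{168304} - 1446 = - \frac{247118989}{168304}$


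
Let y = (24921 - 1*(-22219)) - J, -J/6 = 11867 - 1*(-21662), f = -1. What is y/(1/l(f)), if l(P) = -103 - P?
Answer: -25328028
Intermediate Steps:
J = -201174 (J = -6*(11867 - 1*(-21662)) = -6*(11867 + 21662) = -6*33529 = -201174)
y = 248314 (y = (24921 - 1*(-22219)) - 1*(-201174) = (24921 + 22219) + 201174 = 47140 + 201174 = 248314)
y/(1/l(f)) = 248314/(1/(-103 - 1*(-1))) = 248314/(1/(-103 + 1)) = 248314/(1/(-102)) = 248314/(-1/102) = 248314*(-102) = -25328028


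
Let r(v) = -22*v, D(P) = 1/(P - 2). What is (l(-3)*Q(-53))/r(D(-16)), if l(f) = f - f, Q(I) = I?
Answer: 0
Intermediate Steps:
l(f) = 0
D(P) = 1/(-2 + P)
(l(-3)*Q(-53))/r(D(-16)) = (0*(-53))/((-22/(-2 - 16))) = 0/((-22/(-18))) = 0/((-22*(-1/18))) = 0/(11/9) = 0*(9/11) = 0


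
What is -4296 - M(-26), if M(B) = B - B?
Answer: -4296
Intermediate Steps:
M(B) = 0
-4296 - M(-26) = -4296 - 1*0 = -4296 + 0 = -4296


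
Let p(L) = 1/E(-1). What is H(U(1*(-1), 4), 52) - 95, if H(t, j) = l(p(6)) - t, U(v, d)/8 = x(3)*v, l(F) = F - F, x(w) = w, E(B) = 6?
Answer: -71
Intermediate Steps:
p(L) = 1/6
l(F) = 0
U(v, d) = 24*v (U(v, d) = 8*(3*v) = 24*v)
H(t, j) = -t (H(t, j) = 0 - t = -t)
H(U(1*(-1), 4), 52) - 95 = -24*1*(-1) - 95 = -24*(-1) - 95 = -1*(-24) - 95 = 24 - 95 = -71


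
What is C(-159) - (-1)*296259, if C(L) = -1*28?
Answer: 296231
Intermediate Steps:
C(L) = -28
C(-159) - (-1)*296259 = -28 - (-1)*296259 = -28 - 1*(-296259) = -28 + 296259 = 296231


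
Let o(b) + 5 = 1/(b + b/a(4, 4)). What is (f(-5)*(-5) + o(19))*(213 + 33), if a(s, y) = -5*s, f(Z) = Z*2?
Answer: 4001190/361 ≈ 11084.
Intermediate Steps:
f(Z) = 2*Z
o(b) = -5 + 20/(19*b) (o(b) = -5 + 1/(b + b/((-5*4))) = -5 + 1/(b + b/(-20)) = -5 + 1/(b + b*(-1/20)) = -5 + 1/(b - b/20) = -5 + 1/(19*b/20) = -5 + 20/(19*b))
(f(-5)*(-5) + o(19))*(213 + 33) = ((2*(-5))*(-5) + (-5 + (20/19)/19))*(213 + 33) = (-10*(-5) + (-5 + (20/19)*(1/19)))*246 = (50 + (-5 + 20/361))*246 = (50 - 1785/361)*246 = (16265/361)*246 = 4001190/361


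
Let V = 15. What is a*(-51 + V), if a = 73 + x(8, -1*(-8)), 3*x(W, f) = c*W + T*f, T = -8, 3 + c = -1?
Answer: -1476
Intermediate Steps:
c = -4 (c = -3 - 1 = -4)
x(W, f) = -8*f/3 - 4*W/3 (x(W, f) = (-4*W - 8*f)/3 = (-8*f - 4*W)/3 = -8*f/3 - 4*W/3)
a = 41 (a = 73 + (-(-8)*(-8)/3 - 4/3*8) = 73 + (-8/3*8 - 32/3) = 73 + (-64/3 - 32/3) = 73 - 32 = 41)
a*(-51 + V) = 41*(-51 + 15) = 41*(-36) = -1476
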